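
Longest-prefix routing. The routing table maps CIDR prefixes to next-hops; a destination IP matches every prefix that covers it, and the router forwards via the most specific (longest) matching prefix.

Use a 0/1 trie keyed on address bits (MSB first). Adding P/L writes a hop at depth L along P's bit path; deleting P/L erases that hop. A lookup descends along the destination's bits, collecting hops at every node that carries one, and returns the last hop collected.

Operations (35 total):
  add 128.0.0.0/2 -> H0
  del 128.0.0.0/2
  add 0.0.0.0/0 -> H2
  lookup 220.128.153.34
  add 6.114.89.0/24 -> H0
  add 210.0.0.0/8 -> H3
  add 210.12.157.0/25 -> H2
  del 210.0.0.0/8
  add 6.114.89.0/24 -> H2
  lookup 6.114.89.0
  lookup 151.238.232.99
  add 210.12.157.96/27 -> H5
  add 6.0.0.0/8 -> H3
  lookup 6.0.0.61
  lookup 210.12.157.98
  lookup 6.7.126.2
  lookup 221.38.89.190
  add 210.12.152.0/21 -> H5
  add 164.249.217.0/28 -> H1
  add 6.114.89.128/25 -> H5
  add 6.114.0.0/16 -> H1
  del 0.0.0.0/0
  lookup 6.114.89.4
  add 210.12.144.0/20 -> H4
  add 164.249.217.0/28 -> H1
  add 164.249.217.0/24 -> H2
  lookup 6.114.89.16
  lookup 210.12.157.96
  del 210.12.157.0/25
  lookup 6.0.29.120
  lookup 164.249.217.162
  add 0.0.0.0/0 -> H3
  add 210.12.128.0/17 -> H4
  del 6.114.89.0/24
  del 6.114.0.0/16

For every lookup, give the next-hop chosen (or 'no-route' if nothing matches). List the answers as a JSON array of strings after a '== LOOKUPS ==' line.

Trace:
  add 128.0.0.0/2 -> H0 at depth 2
  del 128.0.0.0/2 (clear depth 2)
  add 0.0.0.0/0 -> H2 at depth 0
  ? 220.128.153.34  path d0:H2→d1:-  best=H2
  add 6.114.89.0/24 -> H0 at depth 24
  add 210.0.0.0/8 -> H3 at depth 8
  add 210.12.157.0/25 -> H2 at depth 25
  del 210.0.0.0/8 (clear depth 8)
  add 6.114.89.0/24 -> H2 at depth 24
  ? 6.114.89.0  path d0:H2→d1:-→d2:-→d3:-→d4:-→d5:-→d6:-→d7:-→d8:-→d9:-→d10:-→d11:-→d12:-→d13:-→d14:-→d15:-→d16:-→d17:-→d18:-→d19:-→d20:-→d21:-→d22:-→d23:-→d24:H2  best=H2
  ? 151.238.232.99  path d0:H2→d1:-→d2:-  best=H2
  add 210.12.157.96/27 -> H5 at depth 27
  add 6.0.0.0/8 -> H3 at depth 8
  ? 6.0.0.61  path d0:H2→d1:-→d2:-→d3:-→d4:-→d5:-→d6:-→d7:-→d8:H3→d9:-  best=H3
  ? 210.12.157.98  path d0:H2→d1:-→d2:-→d3:-→d4:-→d5:-→d6:-→d7:-→d8:-→d9:-→d10:-→d11:-→d12:-→d13:-→d14:-→d15:-→d16:-→d17:-→d18:-→d19:-→d20:-→d21:-→d22:-→d23:-→d24:-→d25:H2→d26:-→d27:H5  best=H5
  ? 6.7.126.2  path d0:H2→d1:-→d2:-→d3:-→d4:-→d5:-→d6:-→d7:-→d8:H3→d9:-  best=H3
  ? 221.38.89.190  path d0:H2→d1:-→d2:-→d3:-→d4:-  best=H2
  add 210.12.152.0/21 -> H5 at depth 21
  add 164.249.217.0/28 -> H1 at depth 28
  add 6.114.89.128/25 -> H5 at depth 25
  add 6.114.0.0/16 -> H1 at depth 16
  del 0.0.0.0/0 (clear depth 0)
  ? 6.114.89.4  path d0:-→d1:-→d2:-→d3:-→d4:-→d5:-→d6:-→d7:-→d8:H3→d9:-→d10:-→d11:-→d12:-→d13:-→d14:-→d15:-→d16:H1→d17:-→d18:-→d19:-→d20:-→d21:-→d22:-→d23:-→d24:H2  best=H2
  add 210.12.144.0/20 -> H4 at depth 20
  add 164.249.217.0/28 -> H1 at depth 28
  add 164.249.217.0/24 -> H2 at depth 24
  ? 6.114.89.16  path d0:-→d1:-→d2:-→d3:-→d4:-→d5:-→d6:-→d7:-→d8:H3→d9:-→d10:-→d11:-→d12:-→d13:-→d14:-→d15:-→d16:H1→d17:-→d18:-→d19:-→d20:-→d21:-→d22:-→d23:-→d24:H2  best=H2
  ? 210.12.157.96  path d0:-→d1:-→d2:-→d3:-→d4:-→d5:-→d6:-→d7:-→d8:-→d9:-→d10:-→d11:-→d12:-→d13:-→d14:-→d15:-→d16:-→d17:-→d18:-→d19:-→d20:H4→d21:H5→d22:-→d23:-→d24:-→d25:H2→d26:-→d27:H5  best=H5
  del 210.12.157.0/25 (clear depth 25)
  ? 6.0.29.120  path d0:-→d1:-→d2:-→d3:-→d4:-→d5:-→d6:-→d7:-→d8:H3→d9:-  best=H3
  ? 164.249.217.162  path d0:-→d1:-→d2:-→d3:-→d4:-→d5:-→d6:-→d7:-→d8:-→d9:-→d10:-→d11:-→d12:-→d13:-→d14:-→d15:-→d16:-→d17:-→d18:-→d19:-→d20:-→d21:-→d22:-→d23:-→d24:H2  best=H2
  add 0.0.0.0/0 -> H3 at depth 0
  add 210.12.128.0/17 -> H4 at depth 17
  del 6.114.89.0/24 (clear depth 24)
  del 6.114.0.0/16 (clear depth 16)

== LOOKUPS ==
["H2","H2","H2","H3","H5","H3","H2","H2","H2","H5","H3","H2"]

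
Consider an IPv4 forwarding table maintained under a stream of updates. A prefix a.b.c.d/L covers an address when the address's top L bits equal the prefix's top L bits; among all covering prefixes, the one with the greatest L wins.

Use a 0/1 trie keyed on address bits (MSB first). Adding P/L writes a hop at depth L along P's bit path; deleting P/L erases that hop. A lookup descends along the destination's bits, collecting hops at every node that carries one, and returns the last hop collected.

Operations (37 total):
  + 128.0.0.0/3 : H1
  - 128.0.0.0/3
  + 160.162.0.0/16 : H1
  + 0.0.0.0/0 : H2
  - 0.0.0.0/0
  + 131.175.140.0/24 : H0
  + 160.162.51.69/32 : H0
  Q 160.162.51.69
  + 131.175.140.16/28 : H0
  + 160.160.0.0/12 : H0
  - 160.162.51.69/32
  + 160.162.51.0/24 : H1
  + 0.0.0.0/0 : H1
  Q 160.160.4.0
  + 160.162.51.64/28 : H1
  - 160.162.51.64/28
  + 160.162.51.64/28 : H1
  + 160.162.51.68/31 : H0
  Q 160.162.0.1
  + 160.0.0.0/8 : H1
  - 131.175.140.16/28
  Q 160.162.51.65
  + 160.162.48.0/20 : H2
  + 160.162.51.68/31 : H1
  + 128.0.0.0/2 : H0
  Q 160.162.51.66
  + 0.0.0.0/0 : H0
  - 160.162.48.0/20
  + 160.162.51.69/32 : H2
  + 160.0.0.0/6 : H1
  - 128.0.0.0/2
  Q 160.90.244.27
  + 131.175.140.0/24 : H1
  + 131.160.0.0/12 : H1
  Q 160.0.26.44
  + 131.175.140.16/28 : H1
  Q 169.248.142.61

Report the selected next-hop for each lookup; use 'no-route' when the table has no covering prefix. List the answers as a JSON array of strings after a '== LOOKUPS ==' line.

Apply in order:
  + 128.0.0.0/3 (H1) depth=3
  del 128.0.0.0/3 (clear depth 3)
  + 160.162.0.0/16 (H1) depth=16
  + 0.0.0.0/0 (H2) depth=0
  del 0.0.0.0/0 (clear depth 0)
  + 131.175.140.0/24 (H0) depth=24
  + 160.162.51.69/32 (H0) depth=32
  lookup 160.162.51.69: bits 10100000101000100011001101000101 walk d0:-→d1:-→d2:-→d3:-→d4:-→d5:-→d6:-→d7:-→d8:-→d9:-→d10:-→d11:-→d12:-→d13:-→d14:-→d15:-→d16:H1→d17:-→d18:-→d19:-→d20:-→d21:-→d22:-→d23:-→d24:-→d25:-→d26:-→d27:-→d28:-→d29:-→d30:-→d31:-→d32:H0 -> H0
  + 131.175.140.16/28 (H0) depth=28
  + 160.160.0.0/12 (H0) depth=12
  del 160.162.51.69/32 (clear depth 32)
  + 160.162.51.0/24 (H1) depth=24
  + 0.0.0.0/0 (H1) depth=0
  lookup 160.160.4.0: bits 10100000101000 walk d0:H1→d1:-→d2:-→d3:-→d4:-→d5:-→d6:-→d7:-→d8:-→d9:-→d10:-→d11:-→d12:H0→d13:-→d14:- -> H0
  + 160.162.51.64/28 (H1) depth=28
  del 160.162.51.64/28 (clear depth 28)
  + 160.162.51.64/28 (H1) depth=28
  + 160.162.51.68/31 (H0) depth=31
  lookup 160.162.0.1: bits 101000001010001000 walk d0:H1→d1:-→d2:-→d3:-→d4:-→d5:-→d6:-→d7:-→d8:-→d9:-→d10:-→d11:-→d12:H0→d13:-→d14:-→d15:-→d16:H1→d17:-→d18:- -> H1
  + 160.0.0.0/8 (H1) depth=8
  del 131.175.140.16/28 (clear depth 28)
  lookup 160.162.51.65: bits 10100000101000100011001101000 walk d0:H1→d1:-→d2:-→d3:-→d4:-→d5:-→d6:-→d7:-→d8:H1→d9:-→d10:-→d11:-→d12:H0→d13:-→d14:-→d15:-→d16:H1→d17:-→d18:-→d19:-→d20:-→d21:-→d22:-→d23:-→d24:H1→d25:-→d26:-→d27:-→d28:H1→d29:- -> H1
  + 160.162.48.0/20 (H2) depth=20
  + 160.162.51.68/31 (H1) depth=31
  + 128.0.0.0/2 (H0) depth=2
  lookup 160.162.51.66: bits 10100000101000100011001101000 walk d0:H1→d1:-→d2:H0→d3:-→d4:-→d5:-→d6:-→d7:-→d8:H1→d9:-→d10:-→d11:-→d12:H0→d13:-→d14:-→d15:-→d16:H1→d17:-→d18:-→d19:-→d20:H2→d21:-→d22:-→d23:-→d24:H1→d25:-→d26:-→d27:-→d28:H1→d29:- -> H1
  + 0.0.0.0/0 (H0) depth=0
  del 160.162.48.0/20 (clear depth 20)
  + 160.162.51.69/32 (H2) depth=32
  + 160.0.0.0/6 (H1) depth=6
  del 128.0.0.0/2 (clear depth 2)
  lookup 160.90.244.27: bits 10100000 walk d0:H0→d1:-→d2:-→d3:-→d4:-→d5:-→d6:H1→d7:-→d8:H1 -> H1
  + 131.175.140.0/24 (H1) depth=24
  + 131.160.0.0/12 (H1) depth=12
  lookup 160.0.26.44: bits 10100000 walk d0:H0→d1:-→d2:-→d3:-→d4:-→d5:-→d6:H1→d7:-→d8:H1 -> H1
  + 131.175.140.16/28 (H1) depth=28
  lookup 169.248.142.61: bits 1010 walk d0:H0→d1:-→d2:-→d3:-→d4:- -> H0

== LOOKUPS ==
["H0","H0","H1","H1","H1","H1","H1","H0"]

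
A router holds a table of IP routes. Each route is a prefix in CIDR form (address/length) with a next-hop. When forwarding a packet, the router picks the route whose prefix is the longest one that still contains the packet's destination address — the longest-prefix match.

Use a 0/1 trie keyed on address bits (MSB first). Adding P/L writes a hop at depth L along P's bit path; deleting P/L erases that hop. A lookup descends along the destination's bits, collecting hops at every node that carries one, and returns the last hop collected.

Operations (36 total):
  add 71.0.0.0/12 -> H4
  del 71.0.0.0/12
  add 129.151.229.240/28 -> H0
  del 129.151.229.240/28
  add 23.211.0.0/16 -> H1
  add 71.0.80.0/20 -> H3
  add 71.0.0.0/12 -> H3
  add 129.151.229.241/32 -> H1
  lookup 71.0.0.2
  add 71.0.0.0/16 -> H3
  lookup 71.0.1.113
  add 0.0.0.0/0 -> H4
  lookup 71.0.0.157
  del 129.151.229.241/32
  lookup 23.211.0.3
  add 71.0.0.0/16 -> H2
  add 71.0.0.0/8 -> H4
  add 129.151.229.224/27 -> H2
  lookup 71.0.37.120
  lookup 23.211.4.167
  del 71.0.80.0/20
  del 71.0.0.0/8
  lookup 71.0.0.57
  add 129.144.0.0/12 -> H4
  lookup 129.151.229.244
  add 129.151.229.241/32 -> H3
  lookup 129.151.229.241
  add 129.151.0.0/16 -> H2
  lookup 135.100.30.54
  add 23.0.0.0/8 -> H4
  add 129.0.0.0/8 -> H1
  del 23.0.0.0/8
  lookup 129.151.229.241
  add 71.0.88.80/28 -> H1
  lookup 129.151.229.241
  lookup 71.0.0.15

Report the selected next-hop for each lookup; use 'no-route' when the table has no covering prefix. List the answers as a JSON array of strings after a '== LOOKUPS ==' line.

Apply in order:
  add 71.0.0.0/12 -> H4 at depth 12
  - 71.0.0.0/12 clear@12
  add 129.151.229.240/28 -> H0 at depth 28
  - 129.151.229.240/28 clear@28
  add 23.211.0.0/16 -> H1 at depth 16
  add 71.0.80.0/20 -> H3 at depth 20
  add 71.0.0.0/12 -> H3 at depth 12
  add 129.151.229.241/32 -> H1 at depth 32
  lookup 71.0.0.2: bits 01000111000000000 walk d0:-→d1:-→d2:-→d3:-→d4:-→d5:-→d6:-→d7:-→d8:-→d9:-→d10:-→d11:-→d12:H3→d13:-→d14:-→d15:-→d16:-→d17:- -> H3
  add 71.0.0.0/16 -> H3 at depth 16
  lookup 71.0.1.113: bits 01000111000000000 walk d0:-→d1:-→d2:-→d3:-→d4:-→d5:-→d6:-→d7:-→d8:-→d9:-→d10:-→d11:-→d12:H3→d13:-→d14:-→d15:-→d16:H3→d17:- -> H3
  add 0.0.0.0/0 -> H4 at depth 0
  lookup 71.0.0.157: bits 01000111000000000 walk d0:H4→d1:-→d2:-→d3:-→d4:-→d5:-→d6:-→d7:-→d8:-→d9:-→d10:-→d11:-→d12:H3→d13:-→d14:-→d15:-→d16:H3→d17:- -> H3
  - 129.151.229.241/32 clear@32
  lookup 23.211.0.3: bits 0001011111010011 walk d0:H4→d1:-→d2:-→d3:-→d4:-→d5:-→d6:-→d7:-→d8:-→d9:-→d10:-→d11:-→d12:-→d13:-→d14:-→d15:-→d16:H1 -> H1
  add 71.0.0.0/16 -> H2 at depth 16
  add 71.0.0.0/8 -> H4 at depth 8
  add 129.151.229.224/27 -> H2 at depth 27
  lookup 71.0.37.120: bits 01000111000000000 walk d0:H4→d1:-→d2:-→d3:-→d4:-→d5:-→d6:-→d7:-→d8:H4→d9:-→d10:-→d11:-→d12:H3→d13:-→d14:-→d15:-→d16:H2→d17:- -> H2
  lookup 23.211.4.167: bits 0001011111010011 walk d0:H4→d1:-→d2:-→d3:-→d4:-→d5:-→d6:-→d7:-→d8:-→d9:-→d10:-→d11:-→d12:-→d13:-→d14:-→d15:-→d16:H1 -> H1
  - 71.0.80.0/20 clear@20
  - 71.0.0.0/8 clear@8
  lookup 71.0.0.57: bits 01000111000000000 walk d0:H4→d1:-→d2:-→d3:-→d4:-→d5:-→d6:-→d7:-→d8:-→d9:-→d10:-→d11:-→d12:H3→d13:-→d14:-→d15:-→d16:H2→d17:- -> H2
  add 129.144.0.0/12 -> H4 at depth 12
  lookup 129.151.229.244: bits 10000001100101111110010111110 walk d0:H4→d1:-→d2:-→d3:-→d4:-→d5:-→d6:-→d7:-→d8:-→d9:-→d10:-→d11:-→d12:H4→d13:-→d14:-→d15:-→d16:-→d17:-→d18:-→d19:-→d20:-→d21:-→d22:-→d23:-→d24:-→d25:-→d26:-→d27:H2→d28:-→d29:- -> H2
  add 129.151.229.241/32 -> H3 at depth 32
  lookup 129.151.229.241: bits 10000001100101111110010111110001 walk d0:H4→d1:-→d2:-→d3:-→d4:-→d5:-→d6:-→d7:-→d8:-→d9:-→d10:-→d11:-→d12:H4→d13:-→d14:-→d15:-→d16:-→d17:-→d18:-→d19:-→d20:-→d21:-→d22:-→d23:-→d24:-→d25:-→d26:-→d27:H2→d28:-→d29:-→d30:-→d31:-→d32:H3 -> H3
  add 129.151.0.0/16 -> H2 at depth 16
  lookup 135.100.30.54: bits 10000 walk d0:H4→d1:-→d2:-→d3:-→d4:-→d5:- -> H4
  add 23.0.0.0/8 -> H4 at depth 8
  add 129.0.0.0/8 -> H1 at depth 8
  - 23.0.0.0/8 clear@8
  lookup 129.151.229.241: bits 10000001100101111110010111110001 walk d0:H4→d1:-→d2:-→d3:-→d4:-→d5:-→d6:-→d7:-→d8:H1→d9:-→d10:-→d11:-→d12:H4→d13:-→d14:-→d15:-→d16:H2→d17:-→d18:-→d19:-→d20:-→d21:-→d22:-→d23:-→d24:-→d25:-→d26:-→d27:H2→d28:-→d29:-→d30:-→d31:-→d32:H3 -> H3
  add 71.0.88.80/28 -> H1 at depth 28
  lookup 129.151.229.241: bits 10000001100101111110010111110001 walk d0:H4→d1:-→d2:-→d3:-→d4:-→d5:-→d6:-→d7:-→d8:H1→d9:-→d10:-→d11:-→d12:H4→d13:-→d14:-→d15:-→d16:H2→d17:-→d18:-→d19:-→d20:-→d21:-→d22:-→d23:-→d24:-→d25:-→d26:-→d27:H2→d28:-→d29:-→d30:-→d31:-→d32:H3 -> H3
  lookup 71.0.0.15: bits 01000111000000000 walk d0:H4→d1:-→d2:-→d3:-→d4:-→d5:-→d6:-→d7:-→d8:-→d9:-→d10:-→d11:-→d12:H3→d13:-→d14:-→d15:-→d16:H2→d17:- -> H2

== LOOKUPS ==
["H3","H3","H3","H1","H2","H1","H2","H2","H3","H4","H3","H3","H2"]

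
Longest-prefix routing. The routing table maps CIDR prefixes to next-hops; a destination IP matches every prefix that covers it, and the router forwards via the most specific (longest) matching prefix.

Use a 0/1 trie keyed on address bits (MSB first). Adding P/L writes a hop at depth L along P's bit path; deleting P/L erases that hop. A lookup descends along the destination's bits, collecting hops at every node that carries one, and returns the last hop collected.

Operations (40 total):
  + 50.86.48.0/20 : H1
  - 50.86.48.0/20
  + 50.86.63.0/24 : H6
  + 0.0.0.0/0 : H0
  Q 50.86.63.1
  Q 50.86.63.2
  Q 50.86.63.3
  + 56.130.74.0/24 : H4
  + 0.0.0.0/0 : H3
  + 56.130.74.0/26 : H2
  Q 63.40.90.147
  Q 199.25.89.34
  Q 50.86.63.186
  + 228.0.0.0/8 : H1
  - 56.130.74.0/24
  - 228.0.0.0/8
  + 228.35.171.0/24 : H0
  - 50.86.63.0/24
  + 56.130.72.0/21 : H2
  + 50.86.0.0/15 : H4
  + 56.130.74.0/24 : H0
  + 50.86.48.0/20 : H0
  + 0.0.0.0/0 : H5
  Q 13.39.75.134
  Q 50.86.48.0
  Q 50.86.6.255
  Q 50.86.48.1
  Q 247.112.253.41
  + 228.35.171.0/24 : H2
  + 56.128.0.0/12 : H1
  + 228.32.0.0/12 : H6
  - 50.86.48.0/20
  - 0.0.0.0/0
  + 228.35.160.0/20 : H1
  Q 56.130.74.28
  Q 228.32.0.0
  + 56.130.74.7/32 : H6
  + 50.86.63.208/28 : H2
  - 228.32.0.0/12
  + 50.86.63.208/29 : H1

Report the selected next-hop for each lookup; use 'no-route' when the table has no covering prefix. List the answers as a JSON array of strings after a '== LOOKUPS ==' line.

Trace:
  + 50.86.48.0/20 (H1) depth=20
  del 50.86.48.0/20 (clear depth 20)
  + 50.86.63.0/24 (H6) depth=24
  + 0.0.0.0/0 (H0) depth=0
  lookup 50.86.63.1: bits 001100100101011000111111 walk d0:H0→d1:-→d2:-→d3:-→d4:-→d5:-→d6:-→d7:-→d8:-→d9:-→d10:-→d11:-→d12:-→d13:-→d14:-→d15:-→d16:-→d17:-→d18:-→d19:-→d20:-→d21:-→d22:-→d23:-→d24:H6 -> H6
  lookup 50.86.63.2: bits 001100100101011000111111 walk d0:H0→d1:-→d2:-→d3:-→d4:-→d5:-→d6:-→d7:-→d8:-→d9:-→d10:-→d11:-→d12:-→d13:-→d14:-→d15:-→d16:-→d17:-→d18:-→d19:-→d20:-→d21:-→d22:-→d23:-→d24:H6 -> H6
  lookup 50.86.63.3: bits 001100100101011000111111 walk d0:H0→d1:-→d2:-→d3:-→d4:-→d5:-→d6:-→d7:-→d8:-→d9:-→d10:-→d11:-→d12:-→d13:-→d14:-→d15:-→d16:-→d17:-→d18:-→d19:-→d20:-→d21:-→d22:-→d23:-→d24:H6 -> H6
  + 56.130.74.0/24 (H4) depth=24
  + 0.0.0.0/0 (H3) depth=0
  + 56.130.74.0/26 (H2) depth=26
  lookup 63.40.90.147: bits 00111 walk d0:H3→d1:-→d2:-→d3:-→d4:-→d5:- -> H3
  lookup 199.25.89.34: bits ε walk d0:H3 -> H3
  lookup 50.86.63.186: bits 001100100101011000111111 walk d0:H3→d1:-→d2:-→d3:-→d4:-→d5:-→d6:-→d7:-→d8:-→d9:-→d10:-→d11:-→d12:-→d13:-→d14:-→d15:-→d16:-→d17:-→d18:-→d19:-→d20:-→d21:-→d22:-→d23:-→d24:H6 -> H6
  + 228.0.0.0/8 (H1) depth=8
  del 56.130.74.0/24 (clear depth 24)
  del 228.0.0.0/8 (clear depth 8)
  + 228.35.171.0/24 (H0) depth=24
  del 50.86.63.0/24 (clear depth 24)
  + 56.130.72.0/21 (H2) depth=21
  + 50.86.0.0/15 (H4) depth=15
  + 56.130.74.0/24 (H0) depth=24
  + 50.86.48.0/20 (H0) depth=20
  + 0.0.0.0/0 (H5) depth=0
  lookup 13.39.75.134: bits 00 walk d0:H5→d1:-→d2:- -> H5
  lookup 50.86.48.0: bits 00110010010101100011 walk d0:H5→d1:-→d2:-→d3:-→d4:-→d5:-→d6:-→d7:-→d8:-→d9:-→d10:-→d11:-→d12:-→d13:-→d14:-→d15:H4→d16:-→d17:-→d18:-→d19:-→d20:H0 -> H0
  lookup 50.86.6.255: bits 001100100101011000 walk d0:H5→d1:-→d2:-→d3:-→d4:-→d5:-→d6:-→d7:-→d8:-→d9:-→d10:-→d11:-→d12:-→d13:-→d14:-→d15:H4→d16:-→d17:-→d18:- -> H4
  lookup 50.86.48.1: bits 00110010010101100011 walk d0:H5→d1:-→d2:-→d3:-→d4:-→d5:-→d6:-→d7:-→d8:-→d9:-→d10:-→d11:-→d12:-→d13:-→d14:-→d15:H4→d16:-→d17:-→d18:-→d19:-→d20:H0 -> H0
  lookup 247.112.253.41: bits 111 walk d0:H5→d1:-→d2:-→d3:- -> H5
  + 228.35.171.0/24 (H2) depth=24
  + 56.128.0.0/12 (H1) depth=12
  + 228.32.0.0/12 (H6) depth=12
  del 50.86.48.0/20 (clear depth 20)
  del 0.0.0.0/0 (clear depth 0)
  + 228.35.160.0/20 (H1) depth=20
  lookup 56.130.74.28: bits 00111000100000100100101000 walk d0:-→d1:-→d2:-→d3:-→d4:-→d5:-→d6:-→d7:-→d8:-→d9:-→d10:-→d11:-→d12:H1→d13:-→d14:-→d15:-→d16:-→d17:-→d18:-→d19:-→d20:-→d21:H2→d22:-→d23:-→d24:H0→d25:-→d26:H2 -> H2
  lookup 228.32.0.0: bits 11100100001000 walk d0:-→d1:-→d2:-→d3:-→d4:-→d5:-→d6:-→d7:-→d8:-→d9:-→d10:-→d11:-→d12:H6→d13:-→d14:- -> H6
  + 56.130.74.7/32 (H6) depth=32
  + 50.86.63.208/28 (H2) depth=28
  del 228.32.0.0/12 (clear depth 12)
  + 50.86.63.208/29 (H1) depth=29

== LOOKUPS ==
["H6","H6","H6","H3","H3","H6","H5","H0","H4","H0","H5","H2","H6"]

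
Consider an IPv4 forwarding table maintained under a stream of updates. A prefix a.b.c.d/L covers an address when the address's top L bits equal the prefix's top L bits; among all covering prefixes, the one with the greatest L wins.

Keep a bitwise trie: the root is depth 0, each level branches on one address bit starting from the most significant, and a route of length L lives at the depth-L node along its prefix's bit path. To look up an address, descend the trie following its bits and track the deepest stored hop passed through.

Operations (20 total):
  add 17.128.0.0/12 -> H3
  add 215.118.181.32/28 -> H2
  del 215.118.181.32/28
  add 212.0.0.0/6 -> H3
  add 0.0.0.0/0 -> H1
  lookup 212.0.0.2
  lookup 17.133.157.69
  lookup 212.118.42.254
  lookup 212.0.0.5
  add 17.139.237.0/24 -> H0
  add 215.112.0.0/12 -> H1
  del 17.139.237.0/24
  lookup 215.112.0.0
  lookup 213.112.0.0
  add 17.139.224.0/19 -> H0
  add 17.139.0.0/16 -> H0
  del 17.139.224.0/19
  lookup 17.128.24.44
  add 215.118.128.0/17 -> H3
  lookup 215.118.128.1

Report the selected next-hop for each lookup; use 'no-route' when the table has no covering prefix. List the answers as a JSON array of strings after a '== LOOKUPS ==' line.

Trace:
  add 17.128.0.0/12 -> H3 at depth 12
  add 215.118.181.32/28 -> H2 at depth 28
  del 215.118.181.32/28 (clear depth 28)
  add 212.0.0.0/6 -> H3 at depth 6
  add 0.0.0.0/0 -> H1 at depth 0
  Q 212.0.0.2: descend 110101 ; hops seen [H1,H3] ; pick H3
  Q 17.133.157.69: descend 000100011000 ; hops seen [H1,H3] ; pick H3
  Q 212.118.42.254: descend 110101 ; hops seen [H1,H3] ; pick H3
  Q 212.0.0.5: descend 110101 ; hops seen [H1,H3] ; pick H3
  add 17.139.237.0/24 -> H0 at depth 24
  add 215.112.0.0/12 -> H1 at depth 12
  del 17.139.237.0/24 (clear depth 24)
  Q 215.112.0.0: descend 1101011101110 ; hops seen [H1,H3,H1] ; pick H1
  Q 213.112.0.0: descend 110101 ; hops seen [H1,H3] ; pick H3
  add 17.139.224.0/19 -> H0 at depth 19
  add 17.139.0.0/16 -> H0 at depth 16
  del 17.139.224.0/19 (clear depth 19)
  Q 17.128.24.44: descend 000100011000 ; hops seen [H1,H3] ; pick H3
  add 215.118.128.0/17 -> H3 at depth 17
  Q 215.118.128.1: descend 110101110111011010 ; hops seen [H1,H3,H1,H3] ; pick H3

== LOOKUPS ==
["H3","H3","H3","H3","H1","H3","H3","H3"]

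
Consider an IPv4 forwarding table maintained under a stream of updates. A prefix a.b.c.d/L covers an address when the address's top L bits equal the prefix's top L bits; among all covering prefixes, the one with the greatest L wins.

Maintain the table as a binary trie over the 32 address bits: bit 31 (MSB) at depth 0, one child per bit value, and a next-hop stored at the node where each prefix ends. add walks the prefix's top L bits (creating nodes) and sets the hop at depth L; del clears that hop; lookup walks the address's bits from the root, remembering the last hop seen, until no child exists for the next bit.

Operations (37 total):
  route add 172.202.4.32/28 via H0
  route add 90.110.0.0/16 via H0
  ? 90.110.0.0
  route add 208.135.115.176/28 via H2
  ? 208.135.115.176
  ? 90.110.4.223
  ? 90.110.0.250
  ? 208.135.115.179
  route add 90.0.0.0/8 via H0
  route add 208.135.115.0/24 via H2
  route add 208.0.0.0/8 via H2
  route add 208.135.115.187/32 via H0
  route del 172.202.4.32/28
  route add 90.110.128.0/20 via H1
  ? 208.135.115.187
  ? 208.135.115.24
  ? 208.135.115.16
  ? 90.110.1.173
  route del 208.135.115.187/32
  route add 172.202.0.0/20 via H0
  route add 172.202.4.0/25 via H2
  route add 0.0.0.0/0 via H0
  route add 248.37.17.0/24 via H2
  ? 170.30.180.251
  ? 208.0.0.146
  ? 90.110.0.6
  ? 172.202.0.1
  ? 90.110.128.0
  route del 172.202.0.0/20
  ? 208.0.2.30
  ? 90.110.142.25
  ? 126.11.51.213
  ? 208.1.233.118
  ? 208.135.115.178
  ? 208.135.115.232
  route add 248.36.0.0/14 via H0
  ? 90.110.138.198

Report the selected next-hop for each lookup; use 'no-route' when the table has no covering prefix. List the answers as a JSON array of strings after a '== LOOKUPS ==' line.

Apply in order:
  + 172.202.4.32/28 (H0) depth=28
  + 90.110.0.0/16 (H0) depth=16
  ? 90.110.0.0  path d0:-→d1:-→d2:-→d3:-→d4:-→d5:-→d6:-→d7:-→d8:-→d9:-→d10:-→d11:-→d12:-→d13:-→d14:-→d15:-→d16:H0  best=H0
  + 208.135.115.176/28 (H2) depth=28
  ? 208.135.115.176  path d0:-→d1:-→d2:-→d3:-→d4:-→d5:-→d6:-→d7:-→d8:-→d9:-→d10:-→d11:-→d12:-→d13:-→d14:-→d15:-→d16:-→d17:-→d18:-→d19:-→d20:-→d21:-→d22:-→d23:-→d24:-→d25:-→d26:-→d27:-→d28:H2  best=H2
  ? 90.110.4.223  path d0:-→d1:-→d2:-→d3:-→d4:-→d5:-→d6:-→d7:-→d8:-→d9:-→d10:-→d11:-→d12:-→d13:-→d14:-→d15:-→d16:H0  best=H0
  ? 90.110.0.250  path d0:-→d1:-→d2:-→d3:-→d4:-→d5:-→d6:-→d7:-→d8:-→d9:-→d10:-→d11:-→d12:-→d13:-→d14:-→d15:-→d16:H0  best=H0
  ? 208.135.115.179  path d0:-→d1:-→d2:-→d3:-→d4:-→d5:-→d6:-→d7:-→d8:-→d9:-→d10:-→d11:-→d12:-→d13:-→d14:-→d15:-→d16:-→d17:-→d18:-→d19:-→d20:-→d21:-→d22:-→d23:-→d24:-→d25:-→d26:-→d27:-→d28:H2  best=H2
  + 90.0.0.0/8 (H0) depth=8
  + 208.135.115.0/24 (H2) depth=24
  + 208.0.0.0/8 (H2) depth=8
  + 208.135.115.187/32 (H0) depth=32
  del 172.202.4.32/28 (clear depth 28)
  + 90.110.128.0/20 (H1) depth=20
  ? 208.135.115.187  path d0:-→d1:-→d2:-→d3:-→d4:-→d5:-→d6:-→d7:-→d8:H2→d9:-→d10:-→d11:-→d12:-→d13:-→d14:-→d15:-→d16:-→d17:-→d18:-→d19:-→d20:-→d21:-→d22:-→d23:-→d24:H2→d25:-→d26:-→d27:-→d28:H2→d29:-→d30:-→d31:-→d32:H0  best=H0
  ? 208.135.115.24  path d0:-→d1:-→d2:-→d3:-→d4:-→d5:-→d6:-→d7:-→d8:H2→d9:-→d10:-→d11:-→d12:-→d13:-→d14:-→d15:-→d16:-→d17:-→d18:-→d19:-→d20:-→d21:-→d22:-→d23:-→d24:H2  best=H2
  ? 208.135.115.16  path d0:-→d1:-→d2:-→d3:-→d4:-→d5:-→d6:-→d7:-→d8:H2→d9:-→d10:-→d11:-→d12:-→d13:-→d14:-→d15:-→d16:-→d17:-→d18:-→d19:-→d20:-→d21:-→d22:-→d23:-→d24:H2  best=H2
  ? 90.110.1.173  path d0:-→d1:-→d2:-→d3:-→d4:-→d5:-→d6:-→d7:-→d8:H0→d9:-→d10:-→d11:-→d12:-→d13:-→d14:-→d15:-→d16:H0  best=H0
  del 208.135.115.187/32 (clear depth 32)
  + 172.202.0.0/20 (H0) depth=20
  + 172.202.4.0/25 (H2) depth=25
  + 0.0.0.0/0 (H0) depth=0
  + 248.37.17.0/24 (H2) depth=24
  ? 170.30.180.251  path d0:H0→d1:-→d2:-→d3:-→d4:-→d5:-  best=H0
  ? 208.0.0.146  path d0:H0→d1:-→d2:-→d3:-→d4:-→d5:-→d6:-→d7:-→d8:H2  best=H2
  ? 90.110.0.6  path d0:H0→d1:-→d2:-→d3:-→d4:-→d5:-→d6:-→d7:-→d8:H0→d9:-→d10:-→d11:-→d12:-→d13:-→d14:-→d15:-→d16:H0  best=H0
  ? 172.202.0.1  path d0:H0→d1:-→d2:-→d3:-→d4:-→d5:-→d6:-→d7:-→d8:-→d9:-→d10:-→d11:-→d12:-→d13:-→d14:-→d15:-→d16:-→d17:-→d18:-→d19:-→d20:H0→d21:-  best=H0
  ? 90.110.128.0  path d0:H0→d1:-→d2:-→d3:-→d4:-→d5:-→d6:-→d7:-→d8:H0→d9:-→d10:-→d11:-→d12:-→d13:-→d14:-→d15:-→d16:H0→d17:-→d18:-→d19:-→d20:H1  best=H1
  del 172.202.0.0/20 (clear depth 20)
  ? 208.0.2.30  path d0:H0→d1:-→d2:-→d3:-→d4:-→d5:-→d6:-→d7:-→d8:H2  best=H2
  ? 90.110.142.25  path d0:H0→d1:-→d2:-→d3:-→d4:-→d5:-→d6:-→d7:-→d8:H0→d9:-→d10:-→d11:-→d12:-→d13:-→d14:-→d15:-→d16:H0→d17:-→d18:-→d19:-→d20:H1  best=H1
  ? 126.11.51.213  path d0:H0→d1:-→d2:-  best=H0
  ? 208.1.233.118  path d0:H0→d1:-→d2:-→d3:-→d4:-→d5:-→d6:-→d7:-→d8:H2  best=H2
  ? 208.135.115.178  path d0:H0→d1:-→d2:-→d3:-→d4:-→d5:-→d6:-→d7:-→d8:H2→d9:-→d10:-→d11:-→d12:-→d13:-→d14:-→d15:-→d16:-→d17:-→d18:-→d19:-→d20:-→d21:-→d22:-→d23:-→d24:H2→d25:-→d26:-→d27:-→d28:H2  best=H2
  ? 208.135.115.232  path d0:H0→d1:-→d2:-→d3:-→d4:-→d5:-→d6:-→d7:-→d8:H2→d9:-→d10:-→d11:-→d12:-→d13:-→d14:-→d15:-→d16:-→d17:-→d18:-→d19:-→d20:-→d21:-→d22:-→d23:-→d24:H2→d25:-  best=H2
  + 248.36.0.0/14 (H0) depth=14
  ? 90.110.138.198  path d0:H0→d1:-→d2:-→d3:-→d4:-→d5:-→d6:-→d7:-→d8:H0→d9:-→d10:-→d11:-→d12:-→d13:-→d14:-→d15:-→d16:H0→d17:-→d18:-→d19:-→d20:H1  best=H1

== LOOKUPS ==
["H0","H2","H0","H0","H2","H0","H2","H2","H0","H0","H2","H0","H0","H1","H2","H1","H0","H2","H2","H2","H1"]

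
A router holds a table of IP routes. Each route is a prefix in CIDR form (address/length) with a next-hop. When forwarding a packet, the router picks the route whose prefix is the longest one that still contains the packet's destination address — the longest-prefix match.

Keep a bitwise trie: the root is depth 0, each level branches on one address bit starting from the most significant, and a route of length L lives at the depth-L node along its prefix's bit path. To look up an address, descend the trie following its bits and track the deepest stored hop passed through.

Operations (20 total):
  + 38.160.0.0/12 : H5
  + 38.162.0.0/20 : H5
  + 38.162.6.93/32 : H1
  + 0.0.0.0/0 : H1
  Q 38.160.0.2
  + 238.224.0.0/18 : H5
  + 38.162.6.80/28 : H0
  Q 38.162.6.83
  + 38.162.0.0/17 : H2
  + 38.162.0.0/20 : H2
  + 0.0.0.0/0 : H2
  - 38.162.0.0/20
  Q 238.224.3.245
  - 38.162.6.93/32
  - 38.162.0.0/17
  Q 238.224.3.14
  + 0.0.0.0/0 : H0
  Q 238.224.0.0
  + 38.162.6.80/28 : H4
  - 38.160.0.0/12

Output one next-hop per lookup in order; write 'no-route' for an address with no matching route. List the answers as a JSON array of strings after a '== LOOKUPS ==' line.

Process each operation:
  + 38.160.0.0/12 (H5) depth=12
  + 38.162.0.0/20 (H5) depth=20
  + 38.162.6.93/32 (H1) depth=32
  + 0.0.0.0/0 (H1) depth=0
  lookup 38.160.0.2: bits 00100110101000 walk d0:H1→d1:-→d2:-→d3:-→d4:-→d5:-→d6:-→d7:-→d8:-→d9:-→d10:-→d11:-→d12:H5→d13:-→d14:- -> H5
  + 238.224.0.0/18 (H5) depth=18
  + 38.162.6.80/28 (H0) depth=28
  lookup 38.162.6.83: bits 0010011010100010000001100101 walk d0:H1→d1:-→d2:-→d3:-→d4:-→d5:-→d6:-→d7:-→d8:-→d9:-→d10:-→d11:-→d12:H5→d13:-→d14:-→d15:-→d16:-→d17:-→d18:-→d19:-→d20:H5→d21:-→d22:-→d23:-→d24:-→d25:-→d26:-→d27:-→d28:H0 -> H0
  + 38.162.0.0/17 (H2) depth=17
  + 38.162.0.0/20 (H2) depth=20
  + 0.0.0.0/0 (H2) depth=0
  - 38.162.0.0/20 clear@20
  lookup 238.224.3.245: bits 111011101110000000 walk d0:H2→d1:-→d2:-→d3:-→d4:-→d5:-→d6:-→d7:-→d8:-→d9:-→d10:-→d11:-→d12:-→d13:-→d14:-→d15:-→d16:-→d17:-→d18:H5 -> H5
  - 38.162.6.93/32 clear@32
  - 38.162.0.0/17 clear@17
  lookup 238.224.3.14: bits 111011101110000000 walk d0:H2→d1:-→d2:-→d3:-→d4:-→d5:-→d6:-→d7:-→d8:-→d9:-→d10:-→d11:-→d12:-→d13:-→d14:-→d15:-→d16:-→d17:-→d18:H5 -> H5
  + 0.0.0.0/0 (H0) depth=0
  lookup 238.224.0.0: bits 111011101110000000 walk d0:H0→d1:-→d2:-→d3:-→d4:-→d5:-→d6:-→d7:-→d8:-→d9:-→d10:-→d11:-→d12:-→d13:-→d14:-→d15:-→d16:-→d17:-→d18:H5 -> H5
  + 38.162.6.80/28 (H4) depth=28
  - 38.160.0.0/12 clear@12

== LOOKUPS ==
["H5","H0","H5","H5","H5"]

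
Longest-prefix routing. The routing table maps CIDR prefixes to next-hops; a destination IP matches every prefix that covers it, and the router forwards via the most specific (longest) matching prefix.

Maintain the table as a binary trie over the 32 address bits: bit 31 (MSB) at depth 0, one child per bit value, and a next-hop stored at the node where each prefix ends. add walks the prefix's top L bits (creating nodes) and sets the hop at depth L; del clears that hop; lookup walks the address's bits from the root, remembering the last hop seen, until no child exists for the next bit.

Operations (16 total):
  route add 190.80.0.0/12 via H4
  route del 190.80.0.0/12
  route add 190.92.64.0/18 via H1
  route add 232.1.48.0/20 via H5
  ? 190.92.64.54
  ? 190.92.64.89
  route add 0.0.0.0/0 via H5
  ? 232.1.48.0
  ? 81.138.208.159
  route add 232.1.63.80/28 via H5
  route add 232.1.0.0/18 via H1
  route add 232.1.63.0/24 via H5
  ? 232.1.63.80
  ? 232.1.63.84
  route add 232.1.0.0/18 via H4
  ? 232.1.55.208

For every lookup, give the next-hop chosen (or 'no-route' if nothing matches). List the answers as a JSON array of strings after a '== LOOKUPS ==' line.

Apply in order:
  add 190.80.0.0/12 -> H4 at depth 12
  - 190.80.0.0/12 clear@12
  add 190.92.64.0/18 -> H1 at depth 18
  add 232.1.48.0/20 -> H5 at depth 20
  ? 190.92.64.54  path d0:-→d1:-→d2:-→d3:-→d4:-→d5:-→d6:-→d7:-→d8:-→d9:-→d10:-→d11:-→d12:-→d13:-→d14:-→d15:-→d16:-→d17:-→d18:H1  best=H1
  ? 190.92.64.89  path d0:-→d1:-→d2:-→d3:-→d4:-→d5:-→d6:-→d7:-→d8:-→d9:-→d10:-→d11:-→d12:-→d13:-→d14:-→d15:-→d16:-→d17:-→d18:H1  best=H1
  add 0.0.0.0/0 -> H5 at depth 0
  ? 232.1.48.0  path d0:H5→d1:-→d2:-→d3:-→d4:-→d5:-→d6:-→d7:-→d8:-→d9:-→d10:-→d11:-→d12:-→d13:-→d14:-→d15:-→d16:-→d17:-→d18:-→d19:-→d20:H5  best=H5
  ? 81.138.208.159  path d0:H5  best=H5
  add 232.1.63.80/28 -> H5 at depth 28
  add 232.1.0.0/18 -> H1 at depth 18
  add 232.1.63.0/24 -> H5 at depth 24
  ? 232.1.63.80  path d0:H5→d1:-→d2:-→d3:-→d4:-→d5:-→d6:-→d7:-→d8:-→d9:-→d10:-→d11:-→d12:-→d13:-→d14:-→d15:-→d16:-→d17:-→d18:H1→d19:-→d20:H5→d21:-→d22:-→d23:-→d24:H5→d25:-→d26:-→d27:-→d28:H5  best=H5
  ? 232.1.63.84  path d0:H5→d1:-→d2:-→d3:-→d4:-→d5:-→d6:-→d7:-→d8:-→d9:-→d10:-→d11:-→d12:-→d13:-→d14:-→d15:-→d16:-→d17:-→d18:H1→d19:-→d20:H5→d21:-→d22:-→d23:-→d24:H5→d25:-→d26:-→d27:-→d28:H5  best=H5
  add 232.1.0.0/18 -> H4 at depth 18
  ? 232.1.55.208  path d0:H5→d1:-→d2:-→d3:-→d4:-→d5:-→d6:-→d7:-→d8:-→d9:-→d10:-→d11:-→d12:-→d13:-→d14:-→d15:-→d16:-→d17:-→d18:H4→d19:-→d20:H5  best=H5

== LOOKUPS ==
["H1","H1","H5","H5","H5","H5","H5"]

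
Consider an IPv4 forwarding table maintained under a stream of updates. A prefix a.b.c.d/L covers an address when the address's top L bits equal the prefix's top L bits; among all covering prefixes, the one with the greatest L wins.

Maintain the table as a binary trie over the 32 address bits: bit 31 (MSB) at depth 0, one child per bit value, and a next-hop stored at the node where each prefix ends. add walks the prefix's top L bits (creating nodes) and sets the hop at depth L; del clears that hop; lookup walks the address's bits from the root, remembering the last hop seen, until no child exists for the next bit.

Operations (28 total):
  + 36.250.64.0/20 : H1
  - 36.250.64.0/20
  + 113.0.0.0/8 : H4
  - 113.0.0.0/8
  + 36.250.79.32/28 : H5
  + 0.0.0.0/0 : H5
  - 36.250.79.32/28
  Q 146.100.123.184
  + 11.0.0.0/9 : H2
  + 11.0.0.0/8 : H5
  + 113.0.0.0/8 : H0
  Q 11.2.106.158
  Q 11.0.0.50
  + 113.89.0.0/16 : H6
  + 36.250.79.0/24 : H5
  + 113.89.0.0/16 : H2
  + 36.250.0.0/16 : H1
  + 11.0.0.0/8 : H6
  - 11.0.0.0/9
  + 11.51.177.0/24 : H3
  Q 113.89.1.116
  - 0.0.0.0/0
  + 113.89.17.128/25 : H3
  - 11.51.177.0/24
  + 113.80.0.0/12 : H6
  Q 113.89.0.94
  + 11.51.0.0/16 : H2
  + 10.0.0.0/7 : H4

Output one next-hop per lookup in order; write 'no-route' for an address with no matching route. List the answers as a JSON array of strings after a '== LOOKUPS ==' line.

Process each operation:
  + 36.250.64.0/20 (H1) depth=20
  - 36.250.64.0/20 clear@20
  + 113.0.0.0/8 (H4) depth=8
  - 113.0.0.0/8 clear@8
  + 36.250.79.32/28 (H5) depth=28
  + 0.0.0.0/0 (H5) depth=0
  - 36.250.79.32/28 clear@28
  Q 146.100.123.184: descend ε ; hops seen [H5] ; pick H5
  + 11.0.0.0/9 (H2) depth=9
  + 11.0.0.0/8 (H5) depth=8
  + 113.0.0.0/8 (H0) depth=8
  Q 11.2.106.158: descend 000010110 ; hops seen [H5,H5,H2] ; pick H2
  Q 11.0.0.50: descend 000010110 ; hops seen [H5,H5,H2] ; pick H2
  + 113.89.0.0/16 (H6) depth=16
  + 36.250.79.0/24 (H5) depth=24
  + 113.89.0.0/16 (H2) depth=16
  + 36.250.0.0/16 (H1) depth=16
  + 11.0.0.0/8 (H6) depth=8
  - 11.0.0.0/9 clear@9
  + 11.51.177.0/24 (H3) depth=24
  Q 113.89.1.116: descend 0111000101011001 ; hops seen [H5,H0,H2] ; pick H2
  - 0.0.0.0/0 clear@0
  + 113.89.17.128/25 (H3) depth=25
  - 11.51.177.0/24 clear@24
  + 113.80.0.0/12 (H6) depth=12
  Q 113.89.0.94: descend 0111000101011001000 ; hops seen [H0,H6,H2] ; pick H2
  + 11.51.0.0/16 (H2) depth=16
  + 10.0.0.0/7 (H4) depth=7

== LOOKUPS ==
["H5","H2","H2","H2","H2"]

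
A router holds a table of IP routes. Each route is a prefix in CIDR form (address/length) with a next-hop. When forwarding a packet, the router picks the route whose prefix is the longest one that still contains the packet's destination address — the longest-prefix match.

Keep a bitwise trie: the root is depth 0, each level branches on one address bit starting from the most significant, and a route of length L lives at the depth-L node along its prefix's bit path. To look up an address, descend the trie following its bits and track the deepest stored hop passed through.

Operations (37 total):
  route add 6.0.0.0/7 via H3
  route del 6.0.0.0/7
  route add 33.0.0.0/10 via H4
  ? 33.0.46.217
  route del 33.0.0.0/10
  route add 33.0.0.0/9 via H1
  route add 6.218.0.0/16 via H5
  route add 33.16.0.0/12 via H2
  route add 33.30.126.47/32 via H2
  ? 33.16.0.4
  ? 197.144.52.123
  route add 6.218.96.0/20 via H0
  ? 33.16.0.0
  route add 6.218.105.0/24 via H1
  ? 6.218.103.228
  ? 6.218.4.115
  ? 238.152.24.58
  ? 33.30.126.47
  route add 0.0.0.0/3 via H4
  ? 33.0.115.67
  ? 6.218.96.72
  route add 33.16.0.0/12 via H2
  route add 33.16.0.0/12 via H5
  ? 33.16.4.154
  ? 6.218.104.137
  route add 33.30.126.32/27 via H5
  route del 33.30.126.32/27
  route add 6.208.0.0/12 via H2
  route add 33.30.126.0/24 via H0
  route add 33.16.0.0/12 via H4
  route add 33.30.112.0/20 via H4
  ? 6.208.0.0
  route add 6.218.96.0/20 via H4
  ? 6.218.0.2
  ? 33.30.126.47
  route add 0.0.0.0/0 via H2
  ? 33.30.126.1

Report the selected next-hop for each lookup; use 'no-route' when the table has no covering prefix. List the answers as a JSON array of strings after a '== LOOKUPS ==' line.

Trace:
  + 6.0.0.0/7 (H3) depth=7
  - 6.0.0.0/7 clear@7
  + 33.0.0.0/10 (H4) depth=10
  ? 33.0.46.217  path d0:-→d1:-→d2:-→d3:-→d4:-→d5:-→d6:-→d7:-→d8:-→d9:-→d10:H4  best=H4
  - 33.0.0.0/10 clear@10
  + 33.0.0.0/9 (H1) depth=9
  + 6.218.0.0/16 (H5) depth=16
  + 33.16.0.0/12 (H2) depth=12
  + 33.30.126.47/32 (H2) depth=32
  ? 33.16.0.4  path d0:-→d1:-→d2:-→d3:-→d4:-→d5:-→d6:-→d7:-→d8:-→d9:H1→d10:-→d11:-→d12:H2  best=H2
  ? 197.144.52.123  path d0:-  best=no-route
  + 6.218.96.0/20 (H0) depth=20
  ? 33.16.0.0  path d0:-→d1:-→d2:-→d3:-→d4:-→d5:-→d6:-→d7:-→d8:-→d9:H1→d10:-→d11:-→d12:H2  best=H2
  + 6.218.105.0/24 (H1) depth=24
  ? 6.218.103.228  path d0:-→d1:-→d2:-→d3:-→d4:-→d5:-→d6:-→d7:-→d8:-→d9:-→d10:-→d11:-→d12:-→d13:-→d14:-→d15:-→d16:H5→d17:-→d18:-→d19:-→d20:H0  best=H0
  ? 6.218.4.115  path d0:-→d1:-→d2:-→d3:-→d4:-→d5:-→d6:-→d7:-→d8:-→d9:-→d10:-→d11:-→d12:-→d13:-→d14:-→d15:-→d16:H5→d17:-  best=H5
  ? 238.152.24.58  path d0:-  best=no-route
  ? 33.30.126.47  path d0:-→d1:-→d2:-→d3:-→d4:-→d5:-→d6:-→d7:-→d8:-→d9:H1→d10:-→d11:-→d12:H2→d13:-→d14:-→d15:-→d16:-→d17:-→d18:-→d19:-→d20:-→d21:-→d22:-→d23:-→d24:-→d25:-→d26:-→d27:-→d28:-→d29:-→d30:-→d31:-→d32:H2  best=H2
  + 0.0.0.0/3 (H4) depth=3
  ? 33.0.115.67  path d0:-→d1:-→d2:-→d3:-→d4:-→d5:-→d6:-→d7:-→d8:-→d9:H1→d10:-→d11:-  best=H1
  ? 6.218.96.72  path d0:-→d1:-→d2:-→d3:H4→d4:-→d5:-→d6:-→d7:-→d8:-→d9:-→d10:-→d11:-→d12:-→d13:-→d14:-→d15:-→d16:H5→d17:-→d18:-→d19:-→d20:H0  best=H0
  + 33.16.0.0/12 (H2) depth=12
  + 33.16.0.0/12 (H5) depth=12
  ? 33.16.4.154  path d0:-→d1:-→d2:-→d3:-→d4:-→d5:-→d6:-→d7:-→d8:-→d9:H1→d10:-→d11:-→d12:H5  best=H5
  ? 6.218.104.137  path d0:-→d1:-→d2:-→d3:H4→d4:-→d5:-→d6:-→d7:-→d8:-→d9:-→d10:-→d11:-→d12:-→d13:-→d14:-→d15:-→d16:H5→d17:-→d18:-→d19:-→d20:H0→d21:-→d22:-→d23:-  best=H0
  + 33.30.126.32/27 (H5) depth=27
  - 33.30.126.32/27 clear@27
  + 6.208.0.0/12 (H2) depth=12
  + 33.30.126.0/24 (H0) depth=24
  + 33.16.0.0/12 (H4) depth=12
  + 33.30.112.0/20 (H4) depth=20
  ? 6.208.0.0  path d0:-→d1:-→d2:-→d3:H4→d4:-→d5:-→d6:-→d7:-→d8:-→d9:-→d10:-→d11:-→d12:H2  best=H2
  + 6.218.96.0/20 (H4) depth=20
  ? 6.218.0.2  path d0:-→d1:-→d2:-→d3:H4→d4:-→d5:-→d6:-→d7:-→d8:-→d9:-→d10:-→d11:-→d12:H2→d13:-→d14:-→d15:-→d16:H5→d17:-  best=H5
  ? 33.30.126.47  path d0:-→d1:-→d2:-→d3:-→d4:-→d5:-→d6:-→d7:-→d8:-→d9:H1→d10:-→d11:-→d12:H4→d13:-→d14:-→d15:-→d16:-→d17:-→d18:-→d19:-→d20:H4→d21:-→d22:-→d23:-→d24:H0→d25:-→d26:-→d27:-→d28:-→d29:-→d30:-→d31:-→d32:H2  best=H2
  + 0.0.0.0/0 (H2) depth=0
  ? 33.30.126.1  path d0:H2→d1:-→d2:-→d3:-→d4:-→d5:-→d6:-→d7:-→d8:-→d9:H1→d10:-→d11:-→d12:H4→d13:-→d14:-→d15:-→d16:-→d17:-→d18:-→d19:-→d20:H4→d21:-→d22:-→d23:-→d24:H0→d25:-→d26:-  best=H0

== LOOKUPS ==
["H4","H2","no-route","H2","H0","H5","no-route","H2","H1","H0","H5","H0","H2","H5","H2","H0"]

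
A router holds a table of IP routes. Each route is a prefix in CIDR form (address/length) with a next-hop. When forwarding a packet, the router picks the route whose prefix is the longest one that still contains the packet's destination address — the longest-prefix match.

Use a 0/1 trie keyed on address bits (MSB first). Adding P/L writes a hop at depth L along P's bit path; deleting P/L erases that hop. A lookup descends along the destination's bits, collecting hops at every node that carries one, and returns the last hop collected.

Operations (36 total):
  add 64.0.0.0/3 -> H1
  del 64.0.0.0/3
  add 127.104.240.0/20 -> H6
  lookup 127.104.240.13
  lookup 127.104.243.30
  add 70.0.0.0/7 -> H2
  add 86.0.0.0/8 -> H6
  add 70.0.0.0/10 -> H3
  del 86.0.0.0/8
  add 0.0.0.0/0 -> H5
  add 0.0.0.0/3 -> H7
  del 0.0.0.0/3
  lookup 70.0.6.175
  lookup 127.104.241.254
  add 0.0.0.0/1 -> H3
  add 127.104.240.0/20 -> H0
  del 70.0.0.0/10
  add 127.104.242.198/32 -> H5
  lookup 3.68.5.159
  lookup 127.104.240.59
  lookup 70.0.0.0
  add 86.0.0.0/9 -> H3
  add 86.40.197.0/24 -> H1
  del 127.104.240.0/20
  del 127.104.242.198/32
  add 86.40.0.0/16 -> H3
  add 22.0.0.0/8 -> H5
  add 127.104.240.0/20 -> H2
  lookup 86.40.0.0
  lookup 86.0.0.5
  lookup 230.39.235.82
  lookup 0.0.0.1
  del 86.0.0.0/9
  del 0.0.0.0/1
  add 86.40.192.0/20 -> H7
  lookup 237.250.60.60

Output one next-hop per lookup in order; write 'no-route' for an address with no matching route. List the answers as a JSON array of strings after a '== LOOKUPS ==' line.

Process each operation:
  + 64.0.0.0/3 (H1) depth=3
  del 64.0.0.0/3 (clear depth 3)
  + 127.104.240.0/20 (H6) depth=20
  Q 127.104.240.13: descend 01111111011010001111 ; hops seen [H6] ; pick H6
  Q 127.104.243.30: descend 01111111011010001111 ; hops seen [H6] ; pick H6
  + 70.0.0.0/7 (H2) depth=7
  + 86.0.0.0/8 (H6) depth=8
  + 70.0.0.0/10 (H3) depth=10
  del 86.0.0.0/8 (clear depth 8)
  + 0.0.0.0/0 (H5) depth=0
  + 0.0.0.0/3 (H7) depth=3
  del 0.0.0.0/3 (clear depth 3)
  Q 70.0.6.175: descend 0100011000 ; hops seen [H5,H2,H3] ; pick H3
  Q 127.104.241.254: descend 01111111011010001111 ; hops seen [H5,H6] ; pick H6
  + 0.0.0.0/1 (H3) depth=1
  + 127.104.240.0/20 (H0) depth=20
  del 70.0.0.0/10 (clear depth 10)
  + 127.104.242.198/32 (H5) depth=32
  Q 3.68.5.159: descend 000 ; hops seen [H5,H3] ; pick H3
  Q 127.104.240.59: descend 0111111101101000111100 ; hops seen [H5,H3,H0] ; pick H0
  Q 70.0.0.0: descend 0100011000 ; hops seen [H5,H3,H2] ; pick H2
  + 86.0.0.0/9 (H3) depth=9
  + 86.40.197.0/24 (H1) depth=24
  del 127.104.240.0/20 (clear depth 20)
  del 127.104.242.198/32 (clear depth 32)
  + 86.40.0.0/16 (H3) depth=16
  + 22.0.0.0/8 (H5) depth=8
  + 127.104.240.0/20 (H2) depth=20
  Q 86.40.0.0: descend 0101011000101000 ; hops seen [H5,H3,H3,H3] ; pick H3
  Q 86.0.0.5: descend 0101011000 ; hops seen [H5,H3,H3] ; pick H3
  Q 230.39.235.82: descend ε ; hops seen [H5] ; pick H5
  Q 0.0.0.1: descend 000 ; hops seen [H5,H3] ; pick H3
  del 86.0.0.0/9 (clear depth 9)
  del 0.0.0.0/1 (clear depth 1)
  + 86.40.192.0/20 (H7) depth=20
  Q 237.250.60.60: descend ε ; hops seen [H5] ; pick H5

== LOOKUPS ==
["H6","H6","H3","H6","H3","H0","H2","H3","H3","H5","H3","H5"]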